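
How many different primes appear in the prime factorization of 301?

301 = 7 · 43
301 = 7 · 43, which has 2 distinct prime factors.

2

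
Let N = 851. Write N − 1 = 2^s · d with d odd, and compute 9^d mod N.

303

851 − 1 = 850 = 2^1 · 425, so d = 425.
9^1 ≡ 9 (mod 851)
9^2 ≡ 9^2 = 81 ≡ 81 (mod 851)
9^4 ≡ 81^2 = 6561 ≡ 604 (mod 851)
9^8 ≡ 604^2 = 364816 ≡ 588 (mod 851)
9^16 ≡ 588^2 = 345744 ≡ 238 (mod 851)
9^32 ≡ 238^2 = 56644 ≡ 478 (mod 851)
9^64 ≡ 478^2 = 228484 ≡ 416 (mod 851)
9^128 ≡ 416^2 = 173056 ≡ 303 (mod 851)
9^256 ≡ 303^2 = 91809 ≡ 752 (mod 851)
425 = 256 + 128 + 32 + 8 + 1 in binary powers of 2.
So 9^425 ≡ 752 · 303 · 478 · 588 · 9 ≡ 303 (mod 851).
Squaring chain: 303; never reaches −1, so base 9 is a Miller–Rabin witness that 851 is composite.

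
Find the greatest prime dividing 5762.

67

5762 = 2 · 2881
2881 = 43 · 67
67 is prime.
So 5762 = 2 · 43 · 67; the largest prime factor is 67.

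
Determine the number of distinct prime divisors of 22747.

22747 = 23^2 · 43
22747 = 23^2 · 43, which has 2 distinct prime factors.

2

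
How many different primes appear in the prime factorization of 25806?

25806 = 2 · 12903
12903 = 3 · 4301
4301 = 11 · 391
391 = 17 · 23
25806 = 2 · 3 · 11 · 17 · 23, which has 5 distinct prime factors.

5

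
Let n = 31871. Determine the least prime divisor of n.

31871 is odd.
Digit sum 20, not divisible by 3.
Ends in 1: not divisible by 5.
7: 31871 = 7·4553

7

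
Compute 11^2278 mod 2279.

471

11^1 ≡ 11 (mod 2279)
11^2 ≡ 11^2 = 121 ≡ 121 (mod 2279)
11^4 ≡ 121^2 = 14641 ≡ 967 (mod 2279)
11^8 ≡ 967^2 = 935089 ≡ 699 (mod 2279)
11^16 ≡ 699^2 = 488601 ≡ 895 (mod 2279)
11^32 ≡ 895^2 = 801025 ≡ 1096 (mod 2279)
11^64 ≡ 1096^2 = 1201216 ≡ 183 (mod 2279)
11^128 ≡ 183^2 = 33489 ≡ 1583 (mod 2279)
11^256 ≡ 1583^2 = 2505889 ≡ 1268 (mod 2279)
11^512 ≡ 1268^2 = 1607824 ≡ 1129 (mod 2279)
11^1024 ≡ 1129^2 = 1274641 ≡ 680 (mod 2279)
11^2048 ≡ 680^2 = 462400 ≡ 2042 (mod 2279)
2278 = 2048 + 128 + 64 + 32 + 4 + 2 in binary powers of 2.
So 11^2278 ≡ 2042 · 1583 · 183 · 1096 · 967 · 121 ≡ 471 (mod 2279).
Since 471 ≠ 1, base 11 is a Fermat witness: 2279 is composite.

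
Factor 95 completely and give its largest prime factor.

95 = 5 · 19
19 is prime.
So 95 = 5 · 19; the largest prime factor is 19.

19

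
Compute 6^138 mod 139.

6^1 ≡ 6 (mod 139)
6^2 ≡ 6^2 = 36 ≡ 36 (mod 139)
6^4 ≡ 36^2 = 1296 ≡ 45 (mod 139)
6^8 ≡ 45^2 = 2025 ≡ 79 (mod 139)
6^16 ≡ 79^2 = 6241 ≡ 125 (mod 139)
6^32 ≡ 125^2 = 15625 ≡ 57 (mod 139)
6^64 ≡ 57^2 = 3249 ≡ 52 (mod 139)
6^128 ≡ 52^2 = 2704 ≡ 63 (mod 139)
138 = 128 + 8 + 2 in binary powers of 2.
So 6^138 ≡ 63 · 79 · 36 ≡ 1 (mod 139).
Since the result is 1, base 6 gives no evidence that 139 is composite.

1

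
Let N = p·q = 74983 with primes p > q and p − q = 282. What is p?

449

Since p = q + 282, we have 74983 = q(q + 282), so q² + 282q − 74983 = 0.
Discriminant: 282² + 4·74983 = 79524 + 299932 = 379456; √379456 = 616.
q = (−282 + 616)/2 = 167, and p = q + 282 = 449.
Check: 167 · 449 = 74983.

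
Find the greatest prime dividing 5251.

89

5251 = 59 · 89
89 is prime.
So 5251 = 59 · 89; the largest prime factor is 89.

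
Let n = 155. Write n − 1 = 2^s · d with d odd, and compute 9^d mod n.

19

155 − 1 = 154 = 2^1 · 77, so d = 77.
9^1 ≡ 9 (mod 155)
9^2 ≡ 9^2 = 81 ≡ 81 (mod 155)
9^4 ≡ 81^2 = 6561 ≡ 51 (mod 155)
9^8 ≡ 51^2 = 2601 ≡ 121 (mod 155)
9^16 ≡ 121^2 = 14641 ≡ 71 (mod 155)
9^32 ≡ 71^2 = 5041 ≡ 81 (mod 155)
9^64 ≡ 81^2 = 6561 ≡ 51 (mod 155)
77 = 64 + 8 + 4 + 1 in binary powers of 2.
So 9^77 ≡ 51 · 121 · 51 · 9 ≡ 19 (mod 155).
Squaring chain: 19; never reaches −1, so base 9 is a Miller–Rabin witness that 155 is composite.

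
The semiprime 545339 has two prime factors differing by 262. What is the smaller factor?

619

Since p = q + 262, we have 545339 = q(q + 262), so q² + 262q − 545339 = 0.
Discriminant: 262² + 4·545339 = 68644 + 2181356 = 2250000; √2250000 = 1500.
q = (−262 + 1500)/2 = 619, and p = q + 262 = 881.
Check: 619 · 881 = 545339.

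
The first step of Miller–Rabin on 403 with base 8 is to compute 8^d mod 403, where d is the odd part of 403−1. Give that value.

8

403 − 1 = 402 = 2^1 · 201, so d = 201.
8^1 ≡ 8 (mod 403)
8^2 ≡ 8^2 = 64 ≡ 64 (mod 403)
8^4 ≡ 64^2 = 4096 ≡ 66 (mod 403)
8^8 ≡ 66^2 = 4356 ≡ 326 (mod 403)
8^16 ≡ 326^2 = 106276 ≡ 287 (mod 403)
8^32 ≡ 287^2 = 82369 ≡ 157 (mod 403)
8^64 ≡ 157^2 = 24649 ≡ 66 (mod 403)
8^128 ≡ 66^2 = 4356 ≡ 326 (mod 403)
201 = 128 + 64 + 8 + 1 in binary powers of 2.
So 8^201 ≡ 326 · 66 · 326 · 8 ≡ 8 (mod 403).
Squaring chain: 8; never reaches −1, so base 8 is a Miller–Rabin witness that 403 is composite.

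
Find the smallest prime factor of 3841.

23

3841 is odd.
Digit sum 16, not divisible by 3.
Ends in 1: not divisible by 5.
7: 3841 = 7·548 + 5
11: 3841 = 11·349 + 2
13: 3841 = 13·295 + 6
17: 3841 = 17·225 + 16
19: 3841 = 19·202 + 3
23: 3841 = 23·167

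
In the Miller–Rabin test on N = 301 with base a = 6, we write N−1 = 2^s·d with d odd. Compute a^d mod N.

301 − 1 = 300 = 2^2 · 75, so d = 75.
6^1 ≡ 6 (mod 301)
6^2 ≡ 6^2 = 36 ≡ 36 (mod 301)
6^4 ≡ 36^2 = 1296 ≡ 92 (mod 301)
6^8 ≡ 92^2 = 8464 ≡ 36 (mod 301)
6^16 ≡ 36^2 = 1296 ≡ 92 (mod 301)
6^32 ≡ 92^2 = 8464 ≡ 36 (mod 301)
6^64 ≡ 36^2 = 1296 ≡ 92 (mod 301)
75 = 64 + 8 + 2 + 1 in binary powers of 2.
So 6^75 ≡ 92 · 36 · 36 · 6 ≡ 216 (mod 301).
Squaring chain: 216 → 1; never reaches −1, so base 6 is a Miller–Rabin witness that 301 is composite.

216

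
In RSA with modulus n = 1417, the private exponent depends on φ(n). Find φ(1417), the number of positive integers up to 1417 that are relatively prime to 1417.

1296

Factor: 1417 = 13 · 109.
φ(1417) = (13−1) · (109−1) = 12 · 108 = 1296.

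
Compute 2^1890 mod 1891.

2^1 ≡ 2 (mod 1891)
2^2 ≡ 2^2 = 4 ≡ 4 (mod 1891)
2^4 ≡ 4^2 = 16 ≡ 16 (mod 1891)
2^8 ≡ 16^2 = 256 ≡ 256 (mod 1891)
2^16 ≡ 256^2 = 65536 ≡ 1242 (mod 1891)
2^32 ≡ 1242^2 = 1542564 ≡ 1399 (mod 1891)
2^64 ≡ 1399^2 = 1957201 ≡ 16 (mod 1891)
2^128 ≡ 16^2 = 256 ≡ 256 (mod 1891)
2^256 ≡ 256^2 = 65536 ≡ 1242 (mod 1891)
2^512 ≡ 1242^2 = 1542564 ≡ 1399 (mod 1891)
2^1024 ≡ 1399^2 = 1957201 ≡ 16 (mod 1891)
1890 = 1024 + 512 + 256 + 64 + 32 + 2 in binary powers of 2.
So 2^1890 ≡ 16 · 1399 · 1242 · 16 · 1399 · 4 ≡ 1768 (mod 1891).
Since 1768 ≠ 1, base 2 is a Fermat witness: 1891 is composite.

1768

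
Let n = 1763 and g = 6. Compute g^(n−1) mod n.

6^1 ≡ 6 (mod 1763)
6^2 ≡ 6^2 = 36 ≡ 36 (mod 1763)
6^4 ≡ 36^2 = 1296 ≡ 1296 (mod 1763)
6^8 ≡ 1296^2 = 1679616 ≡ 1240 (mod 1763)
6^16 ≡ 1240^2 = 1537600 ≡ 264 (mod 1763)
6^32 ≡ 264^2 = 69696 ≡ 939 (mod 1763)
6^64 ≡ 939^2 = 881721 ≡ 221 (mod 1763)
6^128 ≡ 221^2 = 48841 ≡ 1240 (mod 1763)
6^256 ≡ 1240^2 = 1537600 ≡ 264 (mod 1763)
6^512 ≡ 264^2 = 69696 ≡ 939 (mod 1763)
6^1024 ≡ 939^2 = 881721 ≡ 221 (mod 1763)
1762 = 1024 + 512 + 128 + 64 + 32 + 2 in binary powers of 2.
So 6^1762 ≡ 221 · 939 · 1240 · 221 · 939 · 36 ≡ 651 (mod 1763).
Since 651 ≠ 1, base 6 is a Fermat witness: 1763 is composite.

651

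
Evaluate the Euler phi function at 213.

140

Factor: 213 = 3 · 71.
φ(213) = (3−1) · (71−1) = 2 · 70 = 140.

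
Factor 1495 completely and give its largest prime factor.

23

1495 = 5 · 299
299 = 13 · 23
23 is prime.
So 1495 = 5 · 13 · 23; the largest prime factor is 23.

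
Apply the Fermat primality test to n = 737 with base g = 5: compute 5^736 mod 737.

643

5^1 ≡ 5 (mod 737)
5^2 ≡ 5^2 = 25 ≡ 25 (mod 737)
5^4 ≡ 25^2 = 625 ≡ 625 (mod 737)
5^8 ≡ 625^2 = 390625 ≡ 15 (mod 737)
5^16 ≡ 15^2 = 225 ≡ 225 (mod 737)
5^32 ≡ 225^2 = 50625 ≡ 509 (mod 737)
5^64 ≡ 509^2 = 259081 ≡ 394 (mod 737)
5^128 ≡ 394^2 = 155236 ≡ 466 (mod 737)
5^256 ≡ 466^2 = 217156 ≡ 478 (mod 737)
5^512 ≡ 478^2 = 228484 ≡ 14 (mod 737)
736 = 512 + 128 + 64 + 32 in binary powers of 2.
So 5^736 ≡ 14 · 466 · 394 · 509 ≡ 643 (mod 737).
Since 643 ≠ 1, base 5 is a Fermat witness: 737 is composite.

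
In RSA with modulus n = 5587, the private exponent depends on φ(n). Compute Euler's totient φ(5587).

5400

Factor: 5587 = 37 · 151.
φ(5587) = (37−1) · (151−1) = 36 · 150 = 5400.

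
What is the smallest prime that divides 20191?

61

20191 is odd.
Digit sum 13, not divisible by 3.
Ends in 1: not divisible by 5.
7: 20191 = 7·2884 + 3
11: 20191 = 11·1835 + 6
13: 20191 = 13·1553 + 2
17: 20191 = 17·1187 + 12
19: 20191 = 19·1062 + 13
23: 20191 = 23·877 + 20
29: 20191 = 29·696 + 7
31: 20191 = 31·651 + 10
37: 20191 = 37·545 + 26
41: 20191 = 41·492 + 19
43: 20191 = 43·469 + 24
47: 20191 = 47·429 + 28
53: 20191 = 53·380 + 51
59: 20191 = 59·342 + 13
61: 20191 = 61·331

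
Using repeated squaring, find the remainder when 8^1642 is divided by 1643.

8^1 ≡ 8 (mod 1643)
8^2 ≡ 8^2 = 64 ≡ 64 (mod 1643)
8^4 ≡ 64^2 = 4096 ≡ 810 (mod 1643)
8^8 ≡ 810^2 = 656100 ≡ 543 (mod 1643)
8^16 ≡ 543^2 = 294849 ≡ 752 (mod 1643)
8^32 ≡ 752^2 = 565504 ≡ 312 (mod 1643)
8^64 ≡ 312^2 = 97344 ≡ 407 (mod 1643)
8^128 ≡ 407^2 = 165649 ≡ 1349 (mod 1643)
8^256 ≡ 1349^2 = 1819801 ≡ 1000 (mod 1643)
8^512 ≡ 1000^2 = 1000000 ≡ 1056 (mod 1643)
8^1024 ≡ 1056^2 = 1115136 ≡ 1182 (mod 1643)
1642 = 1024 + 512 + 64 + 32 + 8 + 2 in binary powers of 2.
So 8^1642 ≡ 1182 · 1056 · 407 · 312 · 543 · 64 ≡ 250 (mod 1643).
Since 250 ≠ 1, base 8 is a Fermat witness: 1643 is composite.

250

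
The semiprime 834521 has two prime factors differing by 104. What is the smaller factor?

Since p = q + 104, we have 834521 = q(q + 104), so q² + 104q − 834521 = 0.
Discriminant: 104² + 4·834521 = 10816 + 3338084 = 3348900; √3348900 = 1830.
q = (−104 + 1830)/2 = 863, and p = q + 104 = 967.
Check: 863 · 967 = 834521.

863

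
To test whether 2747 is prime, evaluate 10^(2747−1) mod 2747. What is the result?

1322

10^1 ≡ 10 (mod 2747)
10^2 ≡ 10^2 = 100 ≡ 100 (mod 2747)
10^4 ≡ 100^2 = 10000 ≡ 1759 (mod 2747)
10^8 ≡ 1759^2 = 3094081 ≡ 959 (mod 2747)
10^16 ≡ 959^2 = 919681 ≡ 2183 (mod 2747)
10^32 ≡ 2183^2 = 4765489 ≡ 2191 (mod 2747)
10^64 ≡ 2191^2 = 4800481 ≡ 1472 (mod 2747)
10^128 ≡ 1472^2 = 2166784 ≡ 2148 (mod 2747)
10^256 ≡ 2148^2 = 4613904 ≡ 1691 (mod 2747)
10^512 ≡ 1691^2 = 2859481 ≡ 2601 (mod 2747)
10^1024 ≡ 2601^2 = 6765201 ≡ 2087 (mod 2747)
10^2048 ≡ 2087^2 = 4355569 ≡ 1574 (mod 2747)
2746 = 2048 + 512 + 128 + 32 + 16 + 8 + 2 in binary powers of 2.
So 10^2746 ≡ 1574 · 2601 · 2148 · 2191 · 2183 · 959 · 100 ≡ 1322 (mod 2747).
Since 1322 ≠ 1, base 10 is a Fermat witness: 2747 is composite.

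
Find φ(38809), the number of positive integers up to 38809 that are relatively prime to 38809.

38612

Factor: 38809 = 197^2.
φ(38809) = 197^1·(197−1) = 38612.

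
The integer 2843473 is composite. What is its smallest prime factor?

41

2843473 is odd.
Digit sum 31, not divisible by 3.
Ends in 3: not divisible by 5.
7: 2843473 = 7·406210 + 3
11: 2843473 = 11·258497 + 6
13: 2843473 = 13·218728 + 9
17: 2843473 = 17·167263 + 2
19: 2843473 = 19·149656 + 9
23: 2843473 = 23·123629 + 6
29: 2843473 = 29·98050 + 23
31: 2843473 = 31·91724 + 29
37: 2843473 = 37·76850 + 23
41: 2843473 = 41·69353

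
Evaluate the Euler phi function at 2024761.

1976688

Factor: 2024761 = 107 · 127 · 149.
φ(2024761) = (107−1) · (127−1) · (149−1) = 106 · 126 · 148 = 1976688.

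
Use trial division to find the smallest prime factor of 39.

39 is odd.
Digit sum 12, divisible by 3.

3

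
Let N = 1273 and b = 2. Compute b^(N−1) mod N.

1246

2^1 ≡ 2 (mod 1273)
2^2 ≡ 2^2 = 4 ≡ 4 (mod 1273)
2^4 ≡ 4^2 = 16 ≡ 16 (mod 1273)
2^8 ≡ 16^2 = 256 ≡ 256 (mod 1273)
2^16 ≡ 256^2 = 65536 ≡ 613 (mod 1273)
2^32 ≡ 613^2 = 375769 ≡ 234 (mod 1273)
2^64 ≡ 234^2 = 54756 ≡ 17 (mod 1273)
2^128 ≡ 17^2 = 289 ≡ 289 (mod 1273)
2^256 ≡ 289^2 = 83521 ≡ 776 (mod 1273)
2^512 ≡ 776^2 = 602176 ≡ 47 (mod 1273)
2^1024 ≡ 47^2 = 2209 ≡ 936 (mod 1273)
1272 = 1024 + 128 + 64 + 32 + 16 + 8 in binary powers of 2.
So 2^1272 ≡ 936 · 289 · 17 · 234 · 613 · 256 ≡ 1246 (mod 1273).
Since 1246 ≠ 1, base 2 is a Fermat witness: 1273 is composite.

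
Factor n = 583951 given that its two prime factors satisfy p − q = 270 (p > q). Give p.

Since p = q + 270, we have 583951 = q(q + 270), so q² + 270q − 583951 = 0.
Discriminant: 270² + 4·583951 = 72900 + 2335804 = 2408704; √2408704 = 1552.
q = (−270 + 1552)/2 = 641, and p = q + 270 = 911.
Check: 641 · 911 = 583951.

911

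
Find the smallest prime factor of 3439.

3439 is odd.
Digit sum 19, not divisible by 3.
Ends in 9: not divisible by 5.
7: 3439 = 7·491 + 2
11: 3439 = 11·312 + 7
13: 3439 = 13·264 + 7
17: 3439 = 17·202 + 5
19: 3439 = 19·181

19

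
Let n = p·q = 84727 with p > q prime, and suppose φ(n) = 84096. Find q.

193

φ(n) = (p−1)(q−1) = n − (p+q) + 1, so p + q = 84727 − 84096 + 1 = 632.
p and q are the roots of t² − 632t + 84727 = 0.
Discriminant: 632² − 4·84727 = 399424 − 338908 = 60516; √60516 = 246.
q = (632 − 246)/2 = 193, p = (632 + 246)/2 = 439.
Check: 193 · 439 = 84727.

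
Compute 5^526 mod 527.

5^1 ≡ 5 (mod 527)
5^2 ≡ 5^2 = 25 ≡ 25 (mod 527)
5^4 ≡ 25^2 = 625 ≡ 98 (mod 527)
5^8 ≡ 98^2 = 9604 ≡ 118 (mod 527)
5^16 ≡ 118^2 = 13924 ≡ 222 (mod 527)
5^32 ≡ 222^2 = 49284 ≡ 273 (mod 527)
5^64 ≡ 273^2 = 74529 ≡ 222 (mod 527)
5^128 ≡ 222^2 = 49284 ≡ 273 (mod 527)
5^256 ≡ 273^2 = 74529 ≡ 222 (mod 527)
5^512 ≡ 222^2 = 49284 ≡ 273 (mod 527)
526 = 512 + 8 + 4 + 2 in binary powers of 2.
So 5^526 ≡ 273 · 118 · 98 · 25 ≡ 253 (mod 527).
Since 253 ≠ 1, base 5 is a Fermat witness: 527 is composite.

253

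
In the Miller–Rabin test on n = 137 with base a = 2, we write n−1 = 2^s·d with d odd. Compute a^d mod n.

137 − 1 = 136 = 2^3 · 17, so d = 17.
2^1 ≡ 2 (mod 137)
2^2 ≡ 2^2 = 4 ≡ 4 (mod 137)
2^4 ≡ 4^2 = 16 ≡ 16 (mod 137)
2^8 ≡ 16^2 = 256 ≡ 119 (mod 137)
2^16 ≡ 119^2 = 14161 ≡ 50 (mod 137)
17 = 16 + 1 in binary powers of 2.
So 2^17 ≡ 50 · 2 ≡ 100 (mod 137).
Squaring chain: 100 → 136 → 1; reaches −1, so base 2 does not prove 137 composite.

100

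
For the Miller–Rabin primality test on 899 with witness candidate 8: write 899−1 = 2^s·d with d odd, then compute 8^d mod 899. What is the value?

66

899 − 1 = 898 = 2^1 · 449, so d = 449.
8^1 ≡ 8 (mod 899)
8^2 ≡ 8^2 = 64 ≡ 64 (mod 899)
8^4 ≡ 64^2 = 4096 ≡ 500 (mod 899)
8^8 ≡ 500^2 = 250000 ≡ 78 (mod 899)
8^16 ≡ 78^2 = 6084 ≡ 690 (mod 899)
8^32 ≡ 690^2 = 476100 ≡ 529 (mod 899)
8^64 ≡ 529^2 = 279841 ≡ 252 (mod 899)
8^128 ≡ 252^2 = 63504 ≡ 574 (mod 899)
8^256 ≡ 574^2 = 329476 ≡ 442 (mod 899)
449 = 256 + 128 + 64 + 1 in binary powers of 2.
So 8^449 ≡ 442 · 574 · 252 · 8 ≡ 66 (mod 899).
Squaring chain: 66; never reaches −1, so base 8 is a Miller–Rabin witness that 899 is composite.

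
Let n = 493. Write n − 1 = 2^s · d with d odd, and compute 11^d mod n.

493 − 1 = 492 = 2^2 · 123, so d = 123.
11^1 ≡ 11 (mod 493)
11^2 ≡ 11^2 = 121 ≡ 121 (mod 493)
11^4 ≡ 121^2 = 14641 ≡ 344 (mod 493)
11^8 ≡ 344^2 = 118336 ≡ 16 (mod 493)
11^16 ≡ 16^2 = 256 ≡ 256 (mod 493)
11^32 ≡ 256^2 = 65536 ≡ 460 (mod 493)
11^64 ≡ 460^2 = 211600 ≡ 103 (mod 493)
123 = 64 + 32 + 16 + 8 + 2 + 1 in binary powers of 2.
So 11^123 ≡ 103 · 460 · 256 · 16 · 121 · 11 ≡ 97 (mod 493).
Squaring chain: 97 → 42; never reaches −1, so base 11 is a Miller–Rabin witness that 493 is composite.

97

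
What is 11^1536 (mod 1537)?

1022

11^1 ≡ 11 (mod 1537)
11^2 ≡ 11^2 = 121 ≡ 121 (mod 1537)
11^4 ≡ 121^2 = 14641 ≡ 808 (mod 1537)
11^8 ≡ 808^2 = 652864 ≡ 1176 (mod 1537)
11^16 ≡ 1176^2 = 1382976 ≡ 1213 (mod 1537)
11^32 ≡ 1213^2 = 1471369 ≡ 460 (mod 1537)
11^64 ≡ 460^2 = 211600 ≡ 1031 (mod 1537)
11^128 ≡ 1031^2 = 1062961 ≡ 894 (mod 1537)
11^256 ≡ 894^2 = 799236 ≡ 1533 (mod 1537)
11^512 ≡ 1533^2 = 2350089 ≡ 16 (mod 1537)
11^1024 ≡ 16^2 = 256 ≡ 256 (mod 1537)
1536 = 1024 + 512 in binary powers of 2.
So 11^1536 ≡ 256 · 16 ≡ 1022 (mod 1537).
Since 1022 ≠ 1, base 11 is a Fermat witness: 1537 is composite.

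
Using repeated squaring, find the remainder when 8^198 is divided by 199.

8^1 ≡ 8 (mod 199)
8^2 ≡ 8^2 = 64 ≡ 64 (mod 199)
8^4 ≡ 64^2 = 4096 ≡ 116 (mod 199)
8^8 ≡ 116^2 = 13456 ≡ 123 (mod 199)
8^16 ≡ 123^2 = 15129 ≡ 5 (mod 199)
8^32 ≡ 5^2 = 25 ≡ 25 (mod 199)
8^64 ≡ 25^2 = 625 ≡ 28 (mod 199)
8^128 ≡ 28^2 = 784 ≡ 187 (mod 199)
198 = 128 + 64 + 4 + 2 in binary powers of 2.
So 8^198 ≡ 187 · 28 · 116 · 64 ≡ 1 (mod 199).
Since the result is 1, base 8 gives no evidence that 199 is composite.

1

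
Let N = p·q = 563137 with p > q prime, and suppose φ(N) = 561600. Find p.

937

φ(n) = (p−1)(q−1) = n − (p+q) + 1, so p + q = 563137 − 561600 + 1 = 1538.
p and q are the roots of t² − 1538t + 563137 = 0.
Discriminant: 1538² − 4·563137 = 2365444 − 2252548 = 112896; √112896 = 336.
q = (1538 − 336)/2 = 601, p = (1538 + 336)/2 = 937.
Check: 601 · 937 = 563137.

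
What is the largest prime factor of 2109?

2109 = 3 · 703
703 = 19 · 37
37 is prime.
So 2109 = 3 · 19 · 37; the largest prime factor is 37.

37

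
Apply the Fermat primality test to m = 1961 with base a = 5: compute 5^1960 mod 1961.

5^1 ≡ 5 (mod 1961)
5^2 ≡ 5^2 = 25 ≡ 25 (mod 1961)
5^4 ≡ 25^2 = 625 ≡ 625 (mod 1961)
5^8 ≡ 625^2 = 390625 ≡ 386 (mod 1961)
5^16 ≡ 386^2 = 148996 ≡ 1921 (mod 1961)
5^32 ≡ 1921^2 = 3690241 ≡ 1600 (mod 1961)
5^64 ≡ 1600^2 = 2560000 ≡ 895 (mod 1961)
5^128 ≡ 895^2 = 801025 ≡ 937 (mod 1961)
5^256 ≡ 937^2 = 877969 ≡ 1402 (mod 1961)
5^512 ≡ 1402^2 = 1965604 ≡ 682 (mod 1961)
5^1024 ≡ 682^2 = 465124 ≡ 367 (mod 1961)
1960 = 1024 + 512 + 256 + 128 + 32 + 8 in binary powers of 2.
So 5^1960 ≡ 367 · 682 · 1402 · 937 · 1600 · 386 ≡ 367 (mod 1961).
Since 367 ≠ 1, base 5 is a Fermat witness: 1961 is composite.

367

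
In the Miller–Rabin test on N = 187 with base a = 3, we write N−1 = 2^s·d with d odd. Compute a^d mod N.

148

187 − 1 = 186 = 2^1 · 93, so d = 93.
3^1 ≡ 3 (mod 187)
3^2 ≡ 3^2 = 9 ≡ 9 (mod 187)
3^4 ≡ 9^2 = 81 ≡ 81 (mod 187)
3^8 ≡ 81^2 = 6561 ≡ 16 (mod 187)
3^16 ≡ 16^2 = 256 ≡ 69 (mod 187)
3^32 ≡ 69^2 = 4761 ≡ 86 (mod 187)
3^64 ≡ 86^2 = 7396 ≡ 103 (mod 187)
93 = 64 + 16 + 8 + 4 + 1 in binary powers of 2.
So 3^93 ≡ 103 · 69 · 16 · 81 · 3 ≡ 148 (mod 187).
Squaring chain: 148; never reaches −1, so base 3 is a Miller–Rabin witness that 187 is composite.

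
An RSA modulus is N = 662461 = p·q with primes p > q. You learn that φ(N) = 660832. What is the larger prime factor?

857

φ(n) = (p−1)(q−1) = n − (p+q) + 1, so p + q = 662461 − 660832 + 1 = 1630.
p and q are the roots of t² − 1630t + 662461 = 0.
Discriminant: 1630² − 4·662461 = 2656900 − 2649844 = 7056; √7056 = 84.
q = (1630 − 84)/2 = 773, p = (1630 + 84)/2 = 857.
Check: 773 · 857 = 662461.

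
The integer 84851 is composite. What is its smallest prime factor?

13

84851 is odd.
Digit sum 26, not divisible by 3.
Ends in 1: not divisible by 5.
7: 84851 = 7·12121 + 4
11: 84851 = 11·7713 + 8
13: 84851 = 13·6527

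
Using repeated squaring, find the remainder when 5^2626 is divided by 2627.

928

5^1 ≡ 5 (mod 2627)
5^2 ≡ 5^2 = 25 ≡ 25 (mod 2627)
5^4 ≡ 25^2 = 625 ≡ 625 (mod 2627)
5^8 ≡ 625^2 = 390625 ≡ 1829 (mod 2627)
5^16 ≡ 1829^2 = 3345241 ≡ 1070 (mod 2627)
5^32 ≡ 1070^2 = 1144900 ≡ 2155 (mod 2627)
5^64 ≡ 2155^2 = 4644025 ≡ 2116 (mod 2627)
5^128 ≡ 2116^2 = 4477456 ≡ 1048 (mod 2627)
5^256 ≡ 1048^2 = 1098304 ≡ 218 (mod 2627)
5^512 ≡ 218^2 = 47524 ≡ 238 (mod 2627)
5^1024 ≡ 238^2 = 56644 ≡ 1477 (mod 2627)
5^2048 ≡ 1477^2 = 2181529 ≡ 1119 (mod 2627)
2626 = 2048 + 512 + 64 + 2 in binary powers of 2.
So 5^2626 ≡ 1119 · 238 · 2116 · 25 ≡ 928 (mod 2627).
Since 928 ≠ 1, base 5 is a Fermat witness: 2627 is composite.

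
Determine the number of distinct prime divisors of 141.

2

141 = 3 · 47
141 = 3 · 47, which has 2 distinct prime factors.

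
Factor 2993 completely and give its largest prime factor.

2993 = 41 · 73
73 is prime.
So 2993 = 41 · 73; the largest prime factor is 73.

73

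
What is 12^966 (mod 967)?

1

12^1 ≡ 12 (mod 967)
12^2 ≡ 12^2 = 144 ≡ 144 (mod 967)
12^4 ≡ 144^2 = 20736 ≡ 429 (mod 967)
12^8 ≡ 429^2 = 184041 ≡ 311 (mod 967)
12^16 ≡ 311^2 = 96721 ≡ 21 (mod 967)
12^32 ≡ 21^2 = 441 ≡ 441 (mod 967)
12^64 ≡ 441^2 = 194481 ≡ 114 (mod 967)
12^128 ≡ 114^2 = 12996 ≡ 425 (mod 967)
12^256 ≡ 425^2 = 180625 ≡ 763 (mod 967)
12^512 ≡ 763^2 = 582169 ≡ 35 (mod 967)
966 = 512 + 256 + 128 + 64 + 4 + 2 in binary powers of 2.
So 12^966 ≡ 35 · 763 · 425 · 114 · 429 · 144 ≡ 1 (mod 967).
Since the result is 1, base 12 gives no evidence that 967 is composite.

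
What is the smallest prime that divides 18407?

18407 is odd.
Digit sum 20, not divisible by 3.
Ends in 7: not divisible by 5.
7: 18407 = 7·2629 + 4
11: 18407 = 11·1673 + 4
13: 18407 = 13·1415 + 12
17: 18407 = 17·1082 + 13
19: 18407 = 19·968 + 15
23: 18407 = 23·800 + 7
29: 18407 = 29·634 + 21
31: 18407 = 31·593 + 24
37: 18407 = 37·497 + 18
41: 18407 = 41·448 + 39
43: 18407 = 43·428 + 3
47: 18407 = 47·391 + 30
53: 18407 = 53·347 + 16
59: 18407 = 59·311 + 58
61: 18407 = 61·301 + 46
67: 18407 = 67·274 + 49
71: 18407 = 71·259 + 18
73: 18407 = 73·252 + 11
79: 18407 = 79·233

79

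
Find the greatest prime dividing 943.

943 = 23 · 41
41 is prime.
So 943 = 23 · 41; the largest prime factor is 41.

41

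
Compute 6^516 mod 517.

6^1 ≡ 6 (mod 517)
6^2 ≡ 6^2 = 36 ≡ 36 (mod 517)
6^4 ≡ 36^2 = 1296 ≡ 262 (mod 517)
6^8 ≡ 262^2 = 68644 ≡ 400 (mod 517)
6^16 ≡ 400^2 = 160000 ≡ 247 (mod 517)
6^32 ≡ 247^2 = 61009 ≡ 3 (mod 517)
6^64 ≡ 3^2 = 9 ≡ 9 (mod 517)
6^128 ≡ 9^2 = 81 ≡ 81 (mod 517)
6^256 ≡ 81^2 = 6561 ≡ 357 (mod 517)
6^512 ≡ 357^2 = 127449 ≡ 267 (mod 517)
516 = 512 + 4 in binary powers of 2.
So 6^516 ≡ 267 · 262 ≡ 159 (mod 517).
Since 159 ≠ 1, base 6 is a Fermat witness: 517 is composite.

159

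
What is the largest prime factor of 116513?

67

116513 = 37 · 3149
3149 = 47 · 67
67 is prime.
So 116513 = 37 · 47 · 67; the largest prime factor is 67.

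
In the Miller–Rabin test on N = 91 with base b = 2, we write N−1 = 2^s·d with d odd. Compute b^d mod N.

57

91 − 1 = 90 = 2^1 · 45, so d = 45.
2^1 ≡ 2 (mod 91)
2^2 ≡ 2^2 = 4 ≡ 4 (mod 91)
2^4 ≡ 4^2 = 16 ≡ 16 (mod 91)
2^8 ≡ 16^2 = 256 ≡ 74 (mod 91)
2^16 ≡ 74^2 = 5476 ≡ 16 (mod 91)
2^32 ≡ 16^2 = 256 ≡ 74 (mod 91)
45 = 32 + 8 + 4 + 1 in binary powers of 2.
So 2^45 ≡ 74 · 74 · 16 · 2 ≡ 57 (mod 91).
Squaring chain: 57; never reaches −1, so base 2 is a Miller–Rabin witness that 91 is composite.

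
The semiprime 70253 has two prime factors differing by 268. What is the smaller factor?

163

Since p = q + 268, we have 70253 = q(q + 268), so q² + 268q − 70253 = 0.
Discriminant: 268² + 4·70253 = 71824 + 281012 = 352836; √352836 = 594.
q = (−268 + 594)/2 = 163, and p = q + 268 = 431.
Check: 163 · 431 = 70253.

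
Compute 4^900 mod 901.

307

4^1 ≡ 4 (mod 901)
4^2 ≡ 4^2 = 16 ≡ 16 (mod 901)
4^4 ≡ 16^2 = 256 ≡ 256 (mod 901)
4^8 ≡ 256^2 = 65536 ≡ 664 (mod 901)
4^16 ≡ 664^2 = 440896 ≡ 307 (mod 901)
4^32 ≡ 307^2 = 94249 ≡ 545 (mod 901)
4^64 ≡ 545^2 = 297025 ≡ 596 (mod 901)
4^128 ≡ 596^2 = 355216 ≡ 222 (mod 901)
4^256 ≡ 222^2 = 49284 ≡ 630 (mod 901)
4^512 ≡ 630^2 = 396900 ≡ 460 (mod 901)
900 = 512 + 256 + 128 + 4 in binary powers of 2.
So 4^900 ≡ 460 · 630 · 222 · 256 ≡ 307 (mod 901).
Since 307 ≠ 1, base 4 is a Fermat witness: 901 is composite.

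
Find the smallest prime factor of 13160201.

13160201 is odd.
Digit sum 14, not divisible by 3.
Ends in 1: not divisible by 5.
7: 13160201 = 7·1880028 + 5
11: 13160201 = 11·1196381 + 10
13: 13160201 = 13·1012323 + 2
17: 13160201 = 17·774129 + 8
19: 13160201 = 19·692642 + 3
23: 13160201 = 23·572182 + 15
29: 13160201 = 29·453800 + 1
31: 13160201 = 31·424522 + 19
37: 13160201 = 37·355681 + 4
41: 13160201 = 41·320980 + 21
43: 13160201 = 43·306051 + 8
47: 13160201 = 47·280004 + 13
53: 13160201 = 53·248305 + 36
59: 13160201 = 59·223054 + 15
61: 13160201 = 61·215741

61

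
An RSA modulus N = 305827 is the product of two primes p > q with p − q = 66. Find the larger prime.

587

Since p = q + 66, we have 305827 = q(q + 66), so q² + 66q − 305827 = 0.
Discriminant: 66² + 4·305827 = 4356 + 1223308 = 1227664; √1227664 = 1108.
q = (−66 + 1108)/2 = 521, and p = q + 66 = 587.
Check: 521 · 587 = 305827.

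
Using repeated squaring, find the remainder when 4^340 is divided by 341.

1

4^1 ≡ 4 (mod 341)
4^2 ≡ 4^2 = 16 ≡ 16 (mod 341)
4^4 ≡ 16^2 = 256 ≡ 256 (mod 341)
4^8 ≡ 256^2 = 65536 ≡ 64 (mod 341)
4^16 ≡ 64^2 = 4096 ≡ 4 (mod 341)
4^32 ≡ 4^2 = 16 ≡ 16 (mod 341)
4^64 ≡ 16^2 = 256 ≡ 256 (mod 341)
4^128 ≡ 256^2 = 65536 ≡ 64 (mod 341)
4^256 ≡ 64^2 = 4096 ≡ 4 (mod 341)
340 = 256 + 64 + 16 + 4 in binary powers of 2.
So 4^340 ≡ 4 · 256 · 4 · 256 ≡ 1 (mod 341).
Since the result is 1, base 4 gives no evidence that 341 is composite.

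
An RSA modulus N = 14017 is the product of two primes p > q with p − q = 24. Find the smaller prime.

107

Since p = q + 24, we have 14017 = q(q + 24), so q² + 24q − 14017 = 0.
Discriminant: 24² + 4·14017 = 576 + 56068 = 56644; √56644 = 238.
q = (−24 + 238)/2 = 107, and p = q + 24 = 131.
Check: 107 · 131 = 14017.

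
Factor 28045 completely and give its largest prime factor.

79

28045 = 5 · 5609
5609 = 71 · 79
79 is prime.
So 28045 = 5 · 71 · 79; the largest prime factor is 79.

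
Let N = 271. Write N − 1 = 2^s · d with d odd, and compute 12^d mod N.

270

271 − 1 = 270 = 2^1 · 135, so d = 135.
12^1 ≡ 12 (mod 271)
12^2 ≡ 12^2 = 144 ≡ 144 (mod 271)
12^4 ≡ 144^2 = 20736 ≡ 140 (mod 271)
12^8 ≡ 140^2 = 19600 ≡ 88 (mod 271)
12^16 ≡ 88^2 = 7744 ≡ 156 (mod 271)
12^32 ≡ 156^2 = 24336 ≡ 217 (mod 271)
12^64 ≡ 217^2 = 47089 ≡ 206 (mod 271)
12^128 ≡ 206^2 = 42436 ≡ 160 (mod 271)
135 = 128 + 4 + 2 + 1 in binary powers of 2.
So 12^135 ≡ 160 · 140 · 144 · 12 ≡ 270 (mod 271).
Since 12^d ≡ 270 (mod 271), base 12 does not prove 271 composite.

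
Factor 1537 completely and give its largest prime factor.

53

1537 = 29 · 53
53 is prime.
So 1537 = 29 · 53; the largest prime factor is 53.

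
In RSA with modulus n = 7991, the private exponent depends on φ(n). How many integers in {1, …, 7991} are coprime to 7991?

7800

Factor: 7991 = 61 · 131.
φ(7991) = (61−1) · (131−1) = 60 · 130 = 7800.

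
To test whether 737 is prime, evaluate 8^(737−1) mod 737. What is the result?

25

8^1 ≡ 8 (mod 737)
8^2 ≡ 8^2 = 64 ≡ 64 (mod 737)
8^4 ≡ 64^2 = 4096 ≡ 411 (mod 737)
8^8 ≡ 411^2 = 168921 ≡ 148 (mod 737)
8^16 ≡ 148^2 = 21904 ≡ 531 (mod 737)
8^32 ≡ 531^2 = 281961 ≡ 427 (mod 737)
8^64 ≡ 427^2 = 182329 ≡ 290 (mod 737)
8^128 ≡ 290^2 = 84100 ≡ 82 (mod 737)
8^256 ≡ 82^2 = 6724 ≡ 91 (mod 737)
8^512 ≡ 91^2 = 8281 ≡ 174 (mod 737)
736 = 512 + 128 + 64 + 32 in binary powers of 2.
So 8^736 ≡ 174 · 82 · 290 · 427 ≡ 25 (mod 737).
Since 25 ≠ 1, base 8 is a Fermat witness: 737 is composite.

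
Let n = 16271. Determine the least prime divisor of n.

16271 is odd.
Digit sum 17, not divisible by 3.
Ends in 1: not divisible by 5.
7: 16271 = 7·2324 + 3
11: 16271 = 11·1479 + 2
13: 16271 = 13·1251 + 8
17: 16271 = 17·957 + 2
19: 16271 = 19·856 + 7
23: 16271 = 23·707 + 10
29: 16271 = 29·561 + 2
31: 16271 = 31·524 + 27
37: 16271 = 37·439 + 28
41: 16271 = 41·396 + 35
43: 16271 = 43·378 + 17
47: 16271 = 47·346 + 9
53: 16271 = 53·307

53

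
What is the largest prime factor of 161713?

161713 = 23 · 7031
7031 = 79 · 89
89 is prime.
So 161713 = 23 · 79 · 89; the largest prime factor is 89.

89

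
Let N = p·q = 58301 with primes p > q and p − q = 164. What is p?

Since p = q + 164, we have 58301 = q(q + 164), so q² + 164q − 58301 = 0.
Discriminant: 164² + 4·58301 = 26896 + 233204 = 260100; √260100 = 510.
q = (−164 + 510)/2 = 173, and p = q + 164 = 337.
Check: 173 · 337 = 58301.

337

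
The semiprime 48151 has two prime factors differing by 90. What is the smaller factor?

Since p = q + 90, we have 48151 = q(q + 90), so q² + 90q − 48151 = 0.
Discriminant: 90² + 4·48151 = 8100 + 192604 = 200704; √200704 = 448.
q = (−90 + 448)/2 = 179, and p = q + 90 = 269.
Check: 179 · 269 = 48151.

179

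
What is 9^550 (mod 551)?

123

9^1 ≡ 9 (mod 551)
9^2 ≡ 9^2 = 81 ≡ 81 (mod 551)
9^4 ≡ 81^2 = 6561 ≡ 500 (mod 551)
9^8 ≡ 500^2 = 250000 ≡ 397 (mod 551)
9^16 ≡ 397^2 = 157609 ≡ 23 (mod 551)
9^32 ≡ 23^2 = 529 ≡ 529 (mod 551)
9^64 ≡ 529^2 = 279841 ≡ 484 (mod 551)
9^128 ≡ 484^2 = 234256 ≡ 81 (mod 551)
9^256 ≡ 81^2 = 6561 ≡ 500 (mod 551)
9^512 ≡ 500^2 = 250000 ≡ 397 (mod 551)
550 = 512 + 32 + 4 + 2 in binary powers of 2.
So 9^550 ≡ 397 · 529 · 500 · 81 ≡ 123 (mod 551).
Since 123 ≠ 1, base 9 is a Fermat witness: 551 is composite.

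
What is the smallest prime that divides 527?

17

527 is odd.
Digit sum 14, not divisible by 3.
Ends in 7: not divisible by 5.
7: 527 = 7·75 + 2
11: 527 = 11·47 + 10
13: 527 = 13·40 + 7
17: 527 = 17·31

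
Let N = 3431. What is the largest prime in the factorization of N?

73

3431 = 47 · 73
73 is prime.
So 3431 = 47 · 73; the largest prime factor is 73.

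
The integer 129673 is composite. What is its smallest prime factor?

31

129673 is odd.
Digit sum 28, not divisible by 3.
Ends in 3: not divisible by 5.
7: 129673 = 7·18524 + 5
11: 129673 = 11·11788 + 5
13: 129673 = 13·9974 + 11
17: 129673 = 17·7627 + 14
19: 129673 = 19·6824 + 17
23: 129673 = 23·5637 + 22
29: 129673 = 29·4471 + 14
31: 129673 = 31·4183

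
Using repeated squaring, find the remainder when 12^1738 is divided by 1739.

12^1 ≡ 12 (mod 1739)
12^2 ≡ 12^2 = 144 ≡ 144 (mod 1739)
12^4 ≡ 144^2 = 20736 ≡ 1607 (mod 1739)
12^8 ≡ 1607^2 = 2582449 ≡ 34 (mod 1739)
12^16 ≡ 34^2 = 1156 ≡ 1156 (mod 1739)
12^32 ≡ 1156^2 = 1336336 ≡ 784 (mod 1739)
12^64 ≡ 784^2 = 614656 ≡ 789 (mod 1739)
12^128 ≡ 789^2 = 622521 ≡ 1698 (mod 1739)
12^256 ≡ 1698^2 = 2883204 ≡ 1681 (mod 1739)
12^512 ≡ 1681^2 = 2825761 ≡ 1625 (mod 1739)
12^1024 ≡ 1625^2 = 2640625 ≡ 823 (mod 1739)
1738 = 1024 + 512 + 128 + 64 + 8 + 2 in binary powers of 2.
So 12^1738 ≡ 823 · 1625 · 1698 · 789 · 34 · 144 ≡ 382 (mod 1739).
Since 382 ≠ 1, base 12 is a Fermat witness: 1739 is composite.

382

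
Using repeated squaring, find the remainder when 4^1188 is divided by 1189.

223

4^1 ≡ 4 (mod 1189)
4^2 ≡ 4^2 = 16 ≡ 16 (mod 1189)
4^4 ≡ 16^2 = 256 ≡ 256 (mod 1189)
4^8 ≡ 256^2 = 65536 ≡ 141 (mod 1189)
4^16 ≡ 141^2 = 19881 ≡ 857 (mod 1189)
4^32 ≡ 857^2 = 734449 ≡ 836 (mod 1189)
4^64 ≡ 836^2 = 698896 ≡ 953 (mod 1189)
4^128 ≡ 953^2 = 908209 ≡ 1002 (mod 1189)
4^256 ≡ 1002^2 = 1004004 ≡ 488 (mod 1189)
4^512 ≡ 488^2 = 238144 ≡ 344 (mod 1189)
4^1024 ≡ 344^2 = 118336 ≡ 625 (mod 1189)
1188 = 1024 + 128 + 32 + 4 in binary powers of 2.
So 4^1188 ≡ 625 · 1002 · 836 · 256 ≡ 223 (mod 1189).
Since 223 ≠ 1, base 4 is a Fermat witness: 1189 is composite.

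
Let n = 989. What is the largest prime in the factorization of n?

989 = 23 · 43
43 is prime.
So 989 = 23 · 43; the largest prime factor is 43.

43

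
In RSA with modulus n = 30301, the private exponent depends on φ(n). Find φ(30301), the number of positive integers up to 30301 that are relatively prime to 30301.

Factor: 30301 = 157 · 193.
φ(30301) = (157−1) · (193−1) = 156 · 192 = 29952.

29952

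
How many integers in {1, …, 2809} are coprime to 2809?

Factor: 2809 = 53^2.
φ(2809) = 53^1·(53−1) = 2756.

2756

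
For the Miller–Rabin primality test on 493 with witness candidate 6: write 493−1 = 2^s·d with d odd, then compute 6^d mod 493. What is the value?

328

493 − 1 = 492 = 2^2 · 123, so d = 123.
6^1 ≡ 6 (mod 493)
6^2 ≡ 6^2 = 36 ≡ 36 (mod 493)
6^4 ≡ 36^2 = 1296 ≡ 310 (mod 493)
6^8 ≡ 310^2 = 96100 ≡ 458 (mod 493)
6^16 ≡ 458^2 = 209764 ≡ 239 (mod 493)
6^32 ≡ 239^2 = 57121 ≡ 426 (mod 493)
6^64 ≡ 426^2 = 181476 ≡ 52 (mod 493)
123 = 64 + 32 + 16 + 8 + 2 + 1 in binary powers of 2.
So 6^123 ≡ 52 · 426 · 239 · 458 · 36 · 6 ≡ 328 (mod 493).
Squaring chain: 328 → 110; never reaches −1, so base 6 is a Miller–Rabin witness that 493 is composite.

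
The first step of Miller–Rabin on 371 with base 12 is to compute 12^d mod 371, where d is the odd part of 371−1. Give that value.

371 − 1 = 370 = 2^1 · 185, so d = 185.
12^1 ≡ 12 (mod 371)
12^2 ≡ 12^2 = 144 ≡ 144 (mod 371)
12^4 ≡ 144^2 = 20736 ≡ 331 (mod 371)
12^8 ≡ 331^2 = 109561 ≡ 116 (mod 371)
12^16 ≡ 116^2 = 13456 ≡ 100 (mod 371)
12^32 ≡ 100^2 = 10000 ≡ 354 (mod 371)
12^64 ≡ 354^2 = 125316 ≡ 289 (mod 371)
12^128 ≡ 289^2 = 83521 ≡ 46 (mod 371)
185 = 128 + 32 + 16 + 8 + 1 in binary powers of 2.
So 12^185 ≡ 46 · 354 · 100 · 116 · 12 ≡ 339 (mod 371).
Squaring chain: 339; never reaches −1, so base 12 is a Miller–Rabin witness that 371 is composite.

339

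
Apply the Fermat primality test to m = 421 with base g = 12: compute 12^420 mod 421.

1

12^1 ≡ 12 (mod 421)
12^2 ≡ 12^2 = 144 ≡ 144 (mod 421)
12^4 ≡ 144^2 = 20736 ≡ 107 (mod 421)
12^8 ≡ 107^2 = 11449 ≡ 82 (mod 421)
12^16 ≡ 82^2 = 6724 ≡ 409 (mod 421)
12^32 ≡ 409^2 = 167281 ≡ 144 (mod 421)
12^64 ≡ 144^2 = 20736 ≡ 107 (mod 421)
12^128 ≡ 107^2 = 11449 ≡ 82 (mod 421)
12^256 ≡ 82^2 = 6724 ≡ 409 (mod 421)
420 = 256 + 128 + 32 + 4 in binary powers of 2.
So 12^420 ≡ 409 · 82 · 144 · 107 ≡ 1 (mod 421).
Since the result is 1, base 12 gives no evidence that 421 is composite.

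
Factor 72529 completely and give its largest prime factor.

72529 = 29 · 2501
2501 = 41 · 61
61 is prime.
So 72529 = 29 · 41 · 61; the largest prime factor is 61.

61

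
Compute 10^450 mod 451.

10^1 ≡ 10 (mod 451)
10^2 ≡ 10^2 = 100 ≡ 100 (mod 451)
10^4 ≡ 100^2 = 10000 ≡ 78 (mod 451)
10^8 ≡ 78^2 = 6084 ≡ 221 (mod 451)
10^16 ≡ 221^2 = 48841 ≡ 133 (mod 451)
10^32 ≡ 133^2 = 17689 ≡ 100 (mod 451)
10^64 ≡ 100^2 = 10000 ≡ 78 (mod 451)
10^128 ≡ 78^2 = 6084 ≡ 221 (mod 451)
10^256 ≡ 221^2 = 48841 ≡ 133 (mod 451)
450 = 256 + 128 + 64 + 2 in binary powers of 2.
So 10^450 ≡ 133 · 221 · 78 · 100 ≡ 1 (mod 451).
Since the result is 1, base 10 gives no evidence that 451 is composite.

1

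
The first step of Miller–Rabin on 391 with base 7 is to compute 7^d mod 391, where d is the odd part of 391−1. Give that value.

241

391 − 1 = 390 = 2^1 · 195, so d = 195.
7^1 ≡ 7 (mod 391)
7^2 ≡ 7^2 = 49 ≡ 49 (mod 391)
7^4 ≡ 49^2 = 2401 ≡ 55 (mod 391)
7^8 ≡ 55^2 = 3025 ≡ 288 (mod 391)
7^16 ≡ 288^2 = 82944 ≡ 52 (mod 391)
7^32 ≡ 52^2 = 2704 ≡ 358 (mod 391)
7^64 ≡ 358^2 = 128164 ≡ 307 (mod 391)
7^128 ≡ 307^2 = 94249 ≡ 18 (mod 391)
195 = 128 + 64 + 2 + 1 in binary powers of 2.
So 7^195 ≡ 18 · 307 · 49 · 7 ≡ 241 (mod 391).
Squaring chain: 241; never reaches −1, so base 7 is a Miller–Rabin witness that 391 is composite.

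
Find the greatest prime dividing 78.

13

78 = 2 · 39
39 = 3 · 13
13 is prime.
So 78 = 2 · 3 · 13; the largest prime factor is 13.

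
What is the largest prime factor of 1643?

53

1643 = 31 · 53
53 is prime.
So 1643 = 31 · 53; the largest prime factor is 53.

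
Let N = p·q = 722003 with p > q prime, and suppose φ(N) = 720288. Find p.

977

φ(n) = (p−1)(q−1) = n − (p+q) + 1, so p + q = 722003 − 720288 + 1 = 1716.
p and q are the roots of t² − 1716t + 722003 = 0.
Discriminant: 1716² − 4·722003 = 2944656 − 2888012 = 56644; √56644 = 238.
q = (1716 − 238)/2 = 739, p = (1716 + 238)/2 = 977.
Check: 739 · 977 = 722003.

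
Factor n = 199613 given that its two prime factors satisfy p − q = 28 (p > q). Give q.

433

Since p = q + 28, we have 199613 = q(q + 28), so q² + 28q − 199613 = 0.
Discriminant: 28² + 4·199613 = 784 + 798452 = 799236; √799236 = 894.
q = (−28 + 894)/2 = 433, and p = q + 28 = 461.
Check: 433 · 461 = 199613.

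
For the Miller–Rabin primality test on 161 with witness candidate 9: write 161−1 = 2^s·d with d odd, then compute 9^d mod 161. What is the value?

161 − 1 = 160 = 2^5 · 5, so d = 5.
9^1 ≡ 9 (mod 161)
9^2 ≡ 9^2 = 81 ≡ 81 (mod 161)
9^4 ≡ 81^2 = 6561 ≡ 121 (mod 161)
5 = 4 + 1 in binary powers of 2.
So 9^5 ≡ 121 · 9 ≡ 123 (mod 161).
Squaring chain: 123 → 156 → 25 → 142 → 39; never reaches −1, so base 9 is a Miller–Rabin witness that 161 is composite.

123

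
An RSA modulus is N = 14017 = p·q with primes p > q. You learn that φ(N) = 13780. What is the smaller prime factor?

φ(n) = (p−1)(q−1) = n − (p+q) + 1, so p + q = 14017 − 13780 + 1 = 238.
p and q are the roots of t² − 238t + 14017 = 0.
Discriminant: 238² − 4·14017 = 56644 − 56068 = 576; √576 = 24.
q = (238 − 24)/2 = 107, p = (238 + 24)/2 = 131.
Check: 107 · 131 = 14017.

107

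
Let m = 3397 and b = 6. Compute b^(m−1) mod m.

6^1 ≡ 6 (mod 3397)
6^2 ≡ 6^2 = 36 ≡ 36 (mod 3397)
6^4 ≡ 36^2 = 1296 ≡ 1296 (mod 3397)
6^8 ≡ 1296^2 = 1679616 ≡ 1498 (mod 3397)
6^16 ≡ 1498^2 = 2244004 ≡ 1984 (mod 3397)
6^32 ≡ 1984^2 = 3936256 ≡ 2530 (mod 3397)
6^64 ≡ 2530^2 = 6400900 ≡ 952 (mod 3397)
6^128 ≡ 952^2 = 906304 ≡ 2702 (mod 3397)
6^256 ≡ 2702^2 = 7300804 ≡ 651 (mod 3397)
6^512 ≡ 651^2 = 423801 ≡ 2573 (mod 3397)
6^1024 ≡ 2573^2 = 6620329 ≡ 2973 (mod 3397)
6^2048 ≡ 2973^2 = 8838729 ≡ 3132 (mod 3397)
3396 = 2048 + 1024 + 256 + 64 + 4 in binary powers of 2.
So 6^3396 ≡ 3132 · 2973 · 651 · 952 · 1296 ≡ 732 (mod 3397).
Since 732 ≠ 1, base 6 is a Fermat witness: 3397 is composite.

732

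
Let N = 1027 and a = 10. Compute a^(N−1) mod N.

482

10^1 ≡ 10 (mod 1027)
10^2 ≡ 10^2 = 100 ≡ 100 (mod 1027)
10^4 ≡ 100^2 = 10000 ≡ 757 (mod 1027)
10^8 ≡ 757^2 = 573049 ≡ 1010 (mod 1027)
10^16 ≡ 1010^2 = 1020100 ≡ 289 (mod 1027)
10^32 ≡ 289^2 = 83521 ≡ 334 (mod 1027)
10^64 ≡ 334^2 = 111556 ≡ 640 (mod 1027)
10^128 ≡ 640^2 = 409600 ≡ 854 (mod 1027)
10^256 ≡ 854^2 = 729316 ≡ 146 (mod 1027)
10^512 ≡ 146^2 = 21316 ≡ 776 (mod 1027)
10^1024 ≡ 776^2 = 602176 ≡ 354 (mod 1027)
1026 = 1024 + 2 in binary powers of 2.
So 10^1026 ≡ 354 · 100 ≡ 482 (mod 1027).
Since 482 ≠ 1, base 10 is a Fermat witness: 1027 is composite.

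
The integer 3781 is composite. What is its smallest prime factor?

19

3781 is odd.
Digit sum 19, not divisible by 3.
Ends in 1: not divisible by 5.
7: 3781 = 7·540 + 1
11: 3781 = 11·343 + 8
13: 3781 = 13·290 + 11
17: 3781 = 17·222 + 7
19: 3781 = 19·199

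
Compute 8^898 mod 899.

8^1 ≡ 8 (mod 899)
8^2 ≡ 8^2 = 64 ≡ 64 (mod 899)
8^4 ≡ 64^2 = 4096 ≡ 500 (mod 899)
8^8 ≡ 500^2 = 250000 ≡ 78 (mod 899)
8^16 ≡ 78^2 = 6084 ≡ 690 (mod 899)
8^32 ≡ 690^2 = 476100 ≡ 529 (mod 899)
8^64 ≡ 529^2 = 279841 ≡ 252 (mod 899)
8^128 ≡ 252^2 = 63504 ≡ 574 (mod 899)
8^256 ≡ 574^2 = 329476 ≡ 442 (mod 899)
8^512 ≡ 442^2 = 195364 ≡ 281 (mod 899)
898 = 512 + 256 + 128 + 2 in binary powers of 2.
So 8^898 ≡ 281 · 442 · 574 · 64 ≡ 760 (mod 899).
Since 760 ≠ 1, base 8 is a Fermat witness: 899 is composite.

760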